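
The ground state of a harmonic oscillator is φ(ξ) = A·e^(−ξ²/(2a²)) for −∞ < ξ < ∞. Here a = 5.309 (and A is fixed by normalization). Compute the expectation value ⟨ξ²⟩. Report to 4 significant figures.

⟨ξ^2⟩ ≈ 14.09

The expectation value is the |φ|²-weighted average of ξ^2: ∫ ξ^2|φ|² dξ.
With ∫_{−∞}^{∞} ξ^(2m) e^(−αξ²) dξ = (2m−1)!!·√π / (2^m α^(m+1/2)), the ratio of the moment integral to the normalization integral gives ⟨ξ²⟩ = a^2/2.
Putting a = 5.309 gives 14.093.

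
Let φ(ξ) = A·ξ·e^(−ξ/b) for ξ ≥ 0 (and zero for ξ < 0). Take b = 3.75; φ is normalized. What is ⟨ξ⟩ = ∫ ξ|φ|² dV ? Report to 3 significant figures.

⟨ξ⟩ ≈ 5.63

By definition ⟨ξ⟩ = ∫ ξ |φ(ξ)|² dξ.
Evaluating both integrals, ⟨ξ⟩ = 3·b/2.
With b = 3.75, ⟨ξ⟩ = 5.625.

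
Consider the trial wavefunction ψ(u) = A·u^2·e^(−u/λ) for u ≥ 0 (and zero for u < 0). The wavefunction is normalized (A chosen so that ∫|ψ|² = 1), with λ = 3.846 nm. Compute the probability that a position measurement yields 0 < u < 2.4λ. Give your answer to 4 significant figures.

P ≈ 0.5237

|ψ|² is the probability density, so P = ∫_{0}^{2.4λ} |ψ|² du.
Since A² = 1/(3·λ^5/4), this is the region integral divided by the full normalization integral.
Substituting t = u/λ, A² and the length scale cancel in the ratio: P = ∫_{0}^{2.4} t^4·e^(-2·t) dt / ∫_{0}^{∞} t^4·e^(-2·t) dt.
An antiderivative of t^4·e^(-2·t) is -(t^4/2 + t^3 + 3·t^2/2 + 3·t/2 + 3/4)·e^(-2·t); evaluating from 0 to 2.4 gives ≈ 0.392806, while the full integral is 3/4.
This works out to P = 0.52374.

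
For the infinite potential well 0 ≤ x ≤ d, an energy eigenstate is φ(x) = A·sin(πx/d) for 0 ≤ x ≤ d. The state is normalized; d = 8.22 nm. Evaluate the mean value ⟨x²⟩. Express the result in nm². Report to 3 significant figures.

The expectation value is the |φ|²-weighted average of x^2: ∫ x^2|φ|² dx.
With ∫₀^d sin²(nπx/d) dx = d/2, since the A² factors cancel between numerator and denominator, ⟨x²⟩ = -d^2/(2·π^2) + d^2/3.
Putting d = 8.22 gives 19.10.

⟨x^2⟩ ≈ 19.1 nm^2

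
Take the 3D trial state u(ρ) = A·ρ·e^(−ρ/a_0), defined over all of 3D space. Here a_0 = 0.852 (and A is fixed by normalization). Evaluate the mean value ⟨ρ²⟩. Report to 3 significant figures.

⟨ρ²⟩ = ∫ ρ^2 |u|² 4πρ² dρ over the full domain.
Since the A² factors cancel between numerator and denominator, ⟨ρ²⟩ = 15·a_0^2/2.
With a_0 = 0.852, ⟨ρ^2⟩ = 5.444.

⟨ρ^2⟩ ≈ 5.44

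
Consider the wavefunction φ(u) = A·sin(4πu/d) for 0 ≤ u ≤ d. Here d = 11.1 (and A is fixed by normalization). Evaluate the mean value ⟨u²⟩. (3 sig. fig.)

⟨u^2⟩ ≈ 40.7

⟨u²⟩ = ∫ u^2 |φ|² du over the full domain.
Evaluating both integrals, ⟨u²⟩ = -d^2/(32·π^2) + d^2/3.
Putting d = 11.1 gives 40.68.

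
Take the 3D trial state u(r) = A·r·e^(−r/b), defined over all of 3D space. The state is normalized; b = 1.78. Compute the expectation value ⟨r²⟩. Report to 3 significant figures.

By definition ⟨r²⟩ = ∫ r^2 |u(r)|² 4πr² dr.
Using ∫₀^∞ rⁿ e^(−αr) dr = n!/αⁿ⁺¹, since the A² factors cancel between numerator and denominator, ⟨r²⟩ = 15·b^2/2.
Putting b = 1.78 gives 23.76.

⟨r^2⟩ ≈ 23.8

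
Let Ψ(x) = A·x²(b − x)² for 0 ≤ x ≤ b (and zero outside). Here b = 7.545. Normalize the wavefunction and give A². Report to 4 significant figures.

Require ∫ |Ψ|² dx = 1 over the whole domain.
Expanding the polynomial and integrating term by term, with Ψ = A·x²(b − x)², the integral evaluates to A²·[b^9/630].
Substituting b = 7.545 gives A² = 0.0000079507, so A = 0.0028197.

A^2 ≈ 0.000007951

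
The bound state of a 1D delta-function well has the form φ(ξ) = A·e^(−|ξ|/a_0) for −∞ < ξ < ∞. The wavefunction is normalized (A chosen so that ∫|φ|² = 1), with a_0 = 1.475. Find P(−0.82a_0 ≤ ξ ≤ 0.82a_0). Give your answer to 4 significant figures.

P = ∫_{−0.82a_0}^{0.82a_0} |φ(ξ)|² dξ.
Since A² = 1/(a_0), this is the region integral divided by the full normalization integral.
By symmetry take twice the ξ ≥ 0 contribution in numerator and denominator; the 2's cancel. Let u = ξ/a_0; then A² and the length scale cancel, so P = ∫_{0}^{0.82} e^(-2·u) du ÷ ∫_{0}^{∞} e^(-2·u) du.
An antiderivative of e^(-2·u) is -e^(-2·u)/2; evaluating from 0 to 0.82 gives 1/2 - e^(-41/25)/2, while the full integral is 1/2.
Taking the ratio, P = 0.80602.

P ≈ 0.8060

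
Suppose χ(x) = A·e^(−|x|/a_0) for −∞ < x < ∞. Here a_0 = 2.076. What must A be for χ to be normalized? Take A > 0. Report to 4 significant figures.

A ≈ 0.6940

We need A² ∫|f|² dx = 1, taking the integral from −∞ to ∞.
∫|χ|² dx = A²·(a_0).
Hence A² = 1/[a_0].
Substituting a_0 = 2.076 gives A² = 0.48170, so A = 0.69404.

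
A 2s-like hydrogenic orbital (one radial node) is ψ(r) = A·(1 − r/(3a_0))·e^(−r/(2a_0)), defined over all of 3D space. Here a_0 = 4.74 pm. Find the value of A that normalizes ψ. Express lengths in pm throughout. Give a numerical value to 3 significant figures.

A ≈ 0.0335 pm^(-3/2)

The normalization condition is ∫|ψ|² 4πr² dr = 1 from 0 to ∞.
The angular integral contributes 4π, leaving ∫₀^∞ r²|ψ|² dr.
Carrying out the integral gives A² · 8·π·a_0^3/3.
Hence A² = 1/[8·π·a_0^3/3].
Substituting a_0 = 4.74 gives A² = 0.001121, so A = 0.03348.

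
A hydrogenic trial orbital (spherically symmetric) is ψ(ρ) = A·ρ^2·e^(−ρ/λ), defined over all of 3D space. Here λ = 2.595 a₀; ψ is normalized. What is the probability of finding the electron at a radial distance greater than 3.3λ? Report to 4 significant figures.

With dV = 4πρ²dρ, the probability is ∫|ψ|² dV over ρ > 3.3λ.
Normalization gives A² = 1/(45·π·λ^7/2).
Let u = ρ/λ; then A², 4π and the length scale all cancel, so P = ∫_{3.3}^{∞} u^6·e^(-2·u) du ÷ ∫_{0}^{∞} u^6·e^(-2·u) du.
An antiderivative of u^6·e^(-2·u) is -(4·u^6 + 12·u^5 + 30·u^4 + 60·u^3 + 90·u^2 + 90·u + 45)·e^(-2·u)/8; evaluating from 3.3 to ∞ gives ≈ 2.87347, while the full integral is 45/8.
The region integral divided by the full integral gives P = 0.51084.

P ≈ 0.5108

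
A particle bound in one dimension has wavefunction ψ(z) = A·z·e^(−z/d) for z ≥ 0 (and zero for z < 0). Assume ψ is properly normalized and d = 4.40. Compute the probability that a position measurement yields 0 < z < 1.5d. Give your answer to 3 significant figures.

|ψ|² is the probability density, so P = ∫_{0}^{1.5d} |ψ|² dz.
The normalization integral ∫|ψ|²dz over the whole domain equals d^3/4·A², and A² cancels in the ratio.
Substituting u = z/d, A² and the length scale cancel in the ratio: P = ∫_{0}^{1.5} u^2·e^(-2·u) du / ∫_{0}^{∞} u^2·e^(-2·u) du.
Using ∫ u^2·e^(-2·u) du = -(2·u^2 + 2·u + 1)·e^(-2·u)/4, the numerator is 1/4 - 17·e^(-3)/8 and the denominator is 1/4.
Evaluating gives P = 0.5768.

P ≈ 0.577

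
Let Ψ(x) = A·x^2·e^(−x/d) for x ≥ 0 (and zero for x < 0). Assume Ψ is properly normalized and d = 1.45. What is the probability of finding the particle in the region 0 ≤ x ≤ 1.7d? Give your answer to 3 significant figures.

P ≈ 0.256

P = ∫_{0}^{1.7d} |Ψ(x)|² dx.
The normalization integral ∫|Ψ|²dx over the whole domain equals 3·d^5/4·A², and A² cancels in the ratio.
Substituting u = x/d, A² and the length scale cancel in the ratio: P = ∫_{0}^{1.7} u^4·e^(-2·u) du / ∫_{0}^{∞} u^4·e^(-2·u) du.
Using ∫ u^4·e^(-2·u) du = -(u^4/2 + u^3 + 3·u^2/2 + 3·u/2 + 3/4)·e^(-2·u), the numerator is ≈ 0.19186 and the denominator is 3/4.
Taking the ratio, P = 0.2558.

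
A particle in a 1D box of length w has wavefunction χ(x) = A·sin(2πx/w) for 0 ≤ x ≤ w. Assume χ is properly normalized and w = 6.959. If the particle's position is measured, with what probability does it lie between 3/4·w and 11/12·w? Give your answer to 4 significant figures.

|χ|² is the probability density, so P = ∫_{3/4·w}^{11/12·w} |χ|² dx.
With A² fixed by ∫|χ|² = 1, i.e. A² = (w/2)^(−1), substitute and integrate.
In terms of u = x/w (A² and the length scale cancel between numerator and denominator), P = [∫_{3/4}^{11/12} sin(2·π·u)^2 du] / [∫_{0}^{1} sin(2·π·u)^2 du].
With ∫ sin(2·π·u)^2 du = u/2 - sin(4·π·u)/(8·π) + C, the region integral is √(3)/(16·π) + 1/12 and the full one is 1/2.
This works out to P = (√(3)/8 + π/6)/π.

P ≈ 0.2356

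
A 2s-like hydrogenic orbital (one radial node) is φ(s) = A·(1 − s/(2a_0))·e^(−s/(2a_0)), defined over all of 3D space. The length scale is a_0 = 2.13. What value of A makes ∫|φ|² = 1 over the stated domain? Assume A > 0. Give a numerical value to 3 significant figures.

A ≈ 0.0642

We need A² ∫|f|² 4πs² ds = 1, taking the integral from 0 to ∞.
In 3D with spherical symmetry the volume element is 4πs² ds.
The integral (without the A² prefactor) comes out to 8·π·a_0^3.
So A² = (8·π·a_0^3)^(−1).
Substituting a_0 = 2.13 gives A² = 0.004117, so A = 0.06417.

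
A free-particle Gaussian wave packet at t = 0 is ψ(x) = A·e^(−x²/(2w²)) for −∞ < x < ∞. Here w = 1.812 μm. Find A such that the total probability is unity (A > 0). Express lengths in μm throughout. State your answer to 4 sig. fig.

A ≈ 0.5580 μm^(-1/2)

We need A² ∫|f|² dx = 1, taking the integral from −∞ to ∞.
Using the Gaussian integral ∫_{−∞}^{∞} e^(−αx²) dx = √(π/α), the integral (without the A² prefactor) comes out to √(π)·w.
Hence A² = 1/[√(π)·w].
Plugging in w = 1.812 yields A = 0.55800.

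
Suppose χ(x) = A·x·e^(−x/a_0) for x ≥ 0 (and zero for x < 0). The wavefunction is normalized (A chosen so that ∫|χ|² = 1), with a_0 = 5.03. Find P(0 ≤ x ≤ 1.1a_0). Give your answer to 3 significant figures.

|χ|² is the probability density, so P = ∫_{0}^{1.1a_0} |χ|² dx.
With A² fixed by ∫|χ|² = 1, i.e. A² = (a_0^3/4)^(−1), substitute and integrate.
Substituting u = x/a_0, A² and the length scale cancel in the ratio: P = ∫_{0}^{1.1} u^2·e^(-2·u) du / ∫_{0}^{∞} u^2·e^(-2·u) du.
Using ∫ u^2·e^(-2·u) du = -(2·u^2 + 2·u + 1)·e^(-2·u)/4, the numerator is 1/4 - 281·e^(-11/5)/200 and the denominator is 1/4.
This works out to P = 0.3773.

P ≈ 0.377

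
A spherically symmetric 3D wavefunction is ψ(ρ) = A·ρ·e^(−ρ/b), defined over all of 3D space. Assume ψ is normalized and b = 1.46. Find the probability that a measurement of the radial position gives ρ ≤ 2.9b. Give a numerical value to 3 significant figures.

P ≈ 0.687

Integrate the radial probability density 4πρ²|ψ|² over ρ ≤ 2.9b.
The full normalization integral is A²·[3·π·b^5] = 1, fixing A².
In terms of u = ρ/b (A², 4π and the length scale all cancel between numerator and denominator), P = [∫_{0}^{2.9} u^4·e^(-2·u) du] / [∫_{0}^{∞} u^4·e^(-2·u) du].
An antiderivative of u^4·e^(-2·u) is -(u^4/2 + u^3 + 3·u^2/2 + 3·u/2 + 3/4)·e^(-2·u); evaluating from 0 to 2.9 gives ≈ 0.51546, while the full integral is 3/4.
The region integral divided by the full integral gives P = 0.6873.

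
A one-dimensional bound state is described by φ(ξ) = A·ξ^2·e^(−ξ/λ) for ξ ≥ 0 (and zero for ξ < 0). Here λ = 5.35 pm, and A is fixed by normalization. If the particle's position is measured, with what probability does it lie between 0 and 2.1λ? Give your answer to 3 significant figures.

P ≈ 0.410

The probability is P = ∫ |φ|² dξ over [0, 2.1λ].
With A² fixed by ∫|φ|² = 1, i.e. A² = (3·λ^5/4)^(−1), substitute and integrate.
Substituting u = ξ/λ, A² and the length scale cancel in the ratio: P = ∫_{0}^{2.1} u^4·e^(-2·u) du / ∫_{0}^{∞} u^4·e^(-2·u) du.
Using ∫ u^4·e^(-2·u) du = -(u^4/2 + u^3 + 3·u^2/2 + 3·u/2 + 3/4)·e^(-2·u), the numerator is ≈ 0.30763 and the denominator is 3/4.
Evaluating gives P = 0.4102.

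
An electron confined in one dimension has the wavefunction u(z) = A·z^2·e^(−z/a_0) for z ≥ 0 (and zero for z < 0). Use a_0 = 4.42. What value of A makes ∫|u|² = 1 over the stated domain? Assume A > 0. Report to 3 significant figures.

Require ∫ |u|² dz = 1 over the whole domain.
Recall ∫₀^∞ z^m e^(−z/β) dz = m!·β^(m+1), the integral (without the A² prefactor) comes out to 3·a_0^5/4.
Hence A² = 1/[3·a_0^5/4].
Substituting a_0 = 4.42 gives A² = 0.0007904, so A = 0.02811.

A ≈ 0.0281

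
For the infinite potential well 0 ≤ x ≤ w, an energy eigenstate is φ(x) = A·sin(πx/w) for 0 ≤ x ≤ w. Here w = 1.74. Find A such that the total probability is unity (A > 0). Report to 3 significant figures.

Normalization requires ∫|φ|² dx = 1, integrated from 0 to w.
With φ = A·sin(πx/w), the integral evaluates to A²·[w/2].
Setting this equal to 1 gives A² = 1/(w/2).
Plugging in w = 1.74 yields A = 1.072.

A ≈ 1.07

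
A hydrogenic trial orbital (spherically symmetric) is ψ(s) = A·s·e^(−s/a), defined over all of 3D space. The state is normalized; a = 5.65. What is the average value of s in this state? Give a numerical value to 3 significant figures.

⟨s⟩ ≈ 14.1

⟨s⟩ = ∫ s |ψ|² 4πs² ds over the full domain.
With ∫₀^∞ s^5 e^(−αs) ds = 5!/α^6, since the A² factors cancel between numerator and denominator, ⟨s⟩ = 5·a/2.
Putting a = 5.65 gives 14.13.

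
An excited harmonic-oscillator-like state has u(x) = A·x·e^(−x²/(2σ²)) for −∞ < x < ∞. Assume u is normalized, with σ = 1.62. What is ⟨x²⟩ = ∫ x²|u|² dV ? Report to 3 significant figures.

The expectation value is the |u|²-weighted average of x^2: ∫ x^2|u|² dx.
With ∫_{−∞}^{∞} x^(2m) e^(−αx²) dx = (2m−1)!!·√π / (2^m α^(m+1/2)), the ratio of the moment integral to the normalization integral gives ⟨x²⟩ = 3·σ^2/2.
With σ = 1.62, ⟨x^2⟩ = 3.937.

⟨x^2⟩ ≈ 3.94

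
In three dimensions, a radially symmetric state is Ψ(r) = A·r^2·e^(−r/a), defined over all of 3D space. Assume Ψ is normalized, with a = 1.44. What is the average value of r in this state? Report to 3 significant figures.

⟨r⟩ ≈ 5.04

⟨r⟩ = ∫ r |Ψ|² 4πr² dr over the full domain.
With ∫₀^∞ r^7 e^(−αr) dr = 7!/α^8, the ratio of the moment integral to the normalization integral gives ⟨r⟩ = 7·a/2.
With a = 1.44, ⟨r⟩ = 5.040.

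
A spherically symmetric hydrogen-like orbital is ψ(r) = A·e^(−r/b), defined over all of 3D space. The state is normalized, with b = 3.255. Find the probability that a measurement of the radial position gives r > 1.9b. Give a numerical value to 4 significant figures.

P ≈ 0.2689

P = ∫ |ψ|² 4πr² dr over r > 1.9b.
Normalization gives A² = 1/(π·b^3).
Let u = r/b; then A², 4π and the length scale all cancel, so P = ∫_{1.9}^{∞} u^2·e^(-2·u) du ÷ ∫_{0}^{∞} u^2·e^(-2·u) du.
Using ∫ u^2·e^(-2·u) du = -(2·u^2 + 2·u + 1)·e^(-2·u)/4, the numerator is 601·e^(-19/5)/200 and the denominator is 1/4.
Taking the ratio yields P = 0.26890.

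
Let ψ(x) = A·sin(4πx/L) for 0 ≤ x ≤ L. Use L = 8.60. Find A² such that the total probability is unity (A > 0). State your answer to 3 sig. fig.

Require ∫ |ψ|² dx = 1 over the whole domain.
Using sin²θ = (1 − cos 2θ)/2, carrying out the integral gives A² · L/2.
Setting this equal to 1 gives A² = 1/(L/2).
Plugging in L = 8.60 yields A = 0.4822.

A^2 ≈ 0.233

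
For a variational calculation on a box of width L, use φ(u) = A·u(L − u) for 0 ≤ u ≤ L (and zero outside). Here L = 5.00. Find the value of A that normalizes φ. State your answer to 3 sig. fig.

The normalization condition is ∫|φ|² du = 1 from 0 to L.
Carrying out the integral gives A² · L^5/30.
Hence A² = 1/[L^5/30].
Plugging in L = 5.00 yields A = 0.09798.

A ≈ 0.0980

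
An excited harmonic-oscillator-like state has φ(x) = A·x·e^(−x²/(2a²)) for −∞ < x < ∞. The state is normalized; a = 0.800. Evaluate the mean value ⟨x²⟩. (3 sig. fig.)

⟨x^2⟩ ≈ 0.960

⟨x²⟩ = ∫ x^2 |φ|² dx over the full domain.
The ratio of the moment integral to the normalization integral gives ⟨x²⟩ = 3·a^2/2.
With a = 0.800, ⟨x^2⟩ = 0.9600.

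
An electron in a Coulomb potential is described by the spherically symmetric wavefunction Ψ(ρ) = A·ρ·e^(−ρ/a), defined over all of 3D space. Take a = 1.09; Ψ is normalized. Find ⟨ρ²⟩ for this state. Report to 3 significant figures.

⟨ρ^2⟩ ≈ 8.91

⟨ρ²⟩ = ∫ ρ^2 |Ψ|² 4πρ² dρ over the full domain.
Evaluating both integrals, ⟨ρ²⟩ = 15·a^2/2.
With a = 1.09, ⟨ρ^2⟩ = 8.911.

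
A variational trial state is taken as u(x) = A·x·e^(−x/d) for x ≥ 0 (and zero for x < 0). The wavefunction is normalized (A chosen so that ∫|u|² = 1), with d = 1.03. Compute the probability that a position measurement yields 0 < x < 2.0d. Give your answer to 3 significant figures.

P ≈ 0.762

The probability is P = ∫ |u|² dx over [0, 2.0d].
Since A² = 1/(d^3/4), this is the region integral divided by the full normalization integral.
Let t = x/d; then A² and the length scale cancel, so P = ∫_{0}^{2.0} t^2·e^(-2·t) dt ÷ ∫_{0}^{∞} t^2·e^(-2·t) dt.
Using ∫ t^2·e^(-2·t) dt = -(2·t^2 + 2·t + 1)·e^(-2·t)/4, the numerator is 1/4 - 13·e^(-4)/4 and the denominator is 1/4.
This works out to P = 0.7619.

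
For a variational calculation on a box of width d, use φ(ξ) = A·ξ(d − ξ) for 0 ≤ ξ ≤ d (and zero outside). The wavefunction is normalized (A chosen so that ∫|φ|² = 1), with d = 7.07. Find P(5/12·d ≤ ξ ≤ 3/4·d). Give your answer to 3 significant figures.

P ≈ 0.550

|φ|² is the probability density, so P = ∫_{5/12·d}^{3/4·d} |φ|² dξ.
The normalization integral ∫|φ|²dξ over the whole domain equals d^5/30·A², and A² cancels in the ratio.
Substituting u = ξ/d, A² and the length scale cancel in the ratio: P = ∫_{5/12}^{3/4} u^2·(1 - u)^2 du / ∫_{0}^{1} u^2·(1 - u)^2 du.
With ∫ u^2·(1 - u)^2 du = u^3·(6·u^2 - 15·u + 10)/30 + C, the region integral is ≈ 0.018329 and the full one is 1/30.
The result is P = 0.5499.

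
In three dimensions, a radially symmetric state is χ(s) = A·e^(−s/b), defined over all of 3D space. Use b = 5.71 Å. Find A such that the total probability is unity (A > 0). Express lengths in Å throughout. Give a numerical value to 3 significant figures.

A ≈ 0.0413 Å^(-3/2)

Normalization requires ∫|χ|² 4πs² ds = 1, integrated from 0 to ∞.
The angular integral contributes 4π, leaving ∫₀^∞ s²|χ|² ds.
Recall ∫₀^∞ s^m e^(−s/β) ds = m!·β^(m+1), carrying out the integral gives A² · π·b^3.
Setting this equal to 1 gives A² = 1/(π·b^3).
With b = 5.71: A² = 0.001710 and A = 0.04135.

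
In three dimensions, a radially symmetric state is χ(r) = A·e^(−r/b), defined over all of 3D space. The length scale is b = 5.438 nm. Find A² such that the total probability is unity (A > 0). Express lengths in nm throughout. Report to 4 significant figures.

Normalization requires ∫|χ|² 4πr² dr = 1, integrated from 0 to ∞.
Recall ∫₀^∞ r^m e^(−r/β) dr = m!·β^(m+1), the integral (without the A² prefactor) comes out to π·b^3.
So A² = (π·b^3)^(−1).
With b = 5.438: A² = 0.0019794 and A = 0.044490.

A^2 ≈ 0.001979 nm^(-3)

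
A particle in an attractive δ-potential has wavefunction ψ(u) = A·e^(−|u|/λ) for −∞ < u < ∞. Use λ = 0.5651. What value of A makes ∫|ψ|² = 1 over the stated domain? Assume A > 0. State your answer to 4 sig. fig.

Require ∫ |ψ|² du = 1 over the whole domain.
With ψ = A·e^(−|u|/λ), the integral evaluates to A²·[λ].
Hence A² = 1/[λ].
Substituting λ = 0.5651 gives A² = 1.7696, so A = 1.3303.

A ≈ 1.330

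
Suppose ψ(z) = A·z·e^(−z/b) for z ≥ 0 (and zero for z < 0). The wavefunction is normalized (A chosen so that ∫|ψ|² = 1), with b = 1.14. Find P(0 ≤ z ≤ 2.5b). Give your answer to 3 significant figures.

P ≈ 0.875

P = ∫_{0}^{2.5b} |ψ(z)|² dz.
With A² fixed by ∫|ψ|² = 1, i.e. A² = (b^3/4)^(−1), substitute and integrate.
In terms of u = z/b (A² and the length scale cancel between numerator and denominator), P = [∫_{0}^{2.5} u^2·e^(-2·u) du] / [∫_{0}^{∞} u^2·e^(-2·u) du].
Using ∫ u^2·e^(-2·u) du = -(2·u^2 + 2·u + 1)·e^(-2·u)/4, the numerator is 1/4 - 37·e^(-5)/8 and the denominator is 1/4.
Taking the ratio, P = 0.8753.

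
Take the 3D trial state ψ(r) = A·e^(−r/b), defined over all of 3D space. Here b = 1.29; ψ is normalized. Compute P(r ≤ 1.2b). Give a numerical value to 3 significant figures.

Integrate the radial probability density 4πr²|ψ|² over r ≤ 1.2b.
A² is fixed by ∫₀^∞ 4πr²|ψ|² dr = 1, i.e. A² = (π·b^3)^(−1).
In terms of u = r/b (A², 4π and the length scale all cancel between numerator and denominator), P = [∫_{0}^{1.2} u^2·e^(-2·u) du] / [∫_{0}^{∞} u^2·e^(-2·u) du].
With ∫ u^2·e^(-2·u) du = -(2·u^2 + 2·u + 1)·e^(-2·u)/4 + C, the region integral is 1/4 - 157·e^(-12/5)/100 and the full one is 1/4.
This evaluates to P = 0.4303.

P ≈ 0.430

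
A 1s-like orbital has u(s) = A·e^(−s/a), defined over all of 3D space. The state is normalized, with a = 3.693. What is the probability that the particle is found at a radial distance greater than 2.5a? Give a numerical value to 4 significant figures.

P ≈ 0.1247

Integrate the radial probability density 4πs²|u|² over s > 2.5a.
A² is fixed by ∫₀^∞ 4πs²|u|² ds = 1, i.e. A² = (π·a^3)^(−1).
Substituting t = s/a, A², 4π and the length scale all cancel in the ratio: P = ∫_{2.5}^{∞} t^2·e^(-2·t) dt / ∫_{0}^{∞} t^2·e^(-2·t) dt.
Using ∫ t^2·e^(-2·t) dt = -(2·t^2 + 2·t + 1)·e^(-2·t)/4, the numerator is 37·e^(-5)/8 and the denominator is 1/4.
The region integral divided by the full integral gives P = 0.12465.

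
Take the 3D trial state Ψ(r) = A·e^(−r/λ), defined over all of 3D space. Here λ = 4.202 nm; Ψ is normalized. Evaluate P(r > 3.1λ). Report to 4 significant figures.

P ≈ 0.05362

With dV = 4πr²dr, the probability is ∫|Ψ|² dV over r > 3.1λ.
The full normalization integral is A²·[π·λ^3] = 1, fixing A².
Substituting u = r/λ, A², 4π and the length scale all cancel in the ratio: P = ∫_{3.1}^{∞} u^2·e^(-2·u) du / ∫_{0}^{∞} u^2·e^(-2·u) du.
Using ∫ u^2·e^(-2·u) du = -(2·u^2 + 2·u + 1)·e^(-2·u)/4, the numerator is 1321·e^(-31/5)/200 and the denominator is 1/4.
The region integral divided by the full integral gives P = 0.053618.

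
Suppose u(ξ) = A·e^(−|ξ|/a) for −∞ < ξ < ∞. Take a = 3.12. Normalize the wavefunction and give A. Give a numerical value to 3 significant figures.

A ≈ 0.566

We need A² ∫|f|² dξ = 1, taking the integral from −∞ to ∞.
With ∫₀^∞ ξ^0 e^(−αξ) dξ = 0!/α^1, ∫|u|² dξ = A²·(a).
So A² = (a)^(−1).
With a = 3.12: A² = 0.3205 and A = 0.5661.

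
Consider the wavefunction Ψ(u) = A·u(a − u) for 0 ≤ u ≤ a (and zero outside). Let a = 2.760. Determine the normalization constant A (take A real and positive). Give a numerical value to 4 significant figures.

The normalization condition is ∫|Ψ|² du = 1 from 0 to a.
Expanding the polynomial and integrating term by term, carrying out the integral gives A² · a^5/30.
Setting this equal to 1 gives A² = 1/(a^5/30).
With a = 2.760: A² = 0.18732 and A = 0.43280.

A ≈ 0.4328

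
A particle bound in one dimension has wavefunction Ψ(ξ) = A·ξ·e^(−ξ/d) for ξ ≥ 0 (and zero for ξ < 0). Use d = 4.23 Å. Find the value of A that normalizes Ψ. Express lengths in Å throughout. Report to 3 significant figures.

A ≈ 0.230 Å^(-3/2)

Normalization requires ∫|Ψ|² dξ = 1, integrated from 0 to ∞.
Recall ∫₀^∞ ξ^m e^(−ξ/β) dξ = m!·β^(m+1), ∫|Ψ|² dξ = A²·(d^3/4).
Plugging in d = 4.23 yields A = 0.2299.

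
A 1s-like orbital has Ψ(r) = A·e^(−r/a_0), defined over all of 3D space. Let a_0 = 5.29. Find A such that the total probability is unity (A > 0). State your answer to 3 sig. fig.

The normalization condition is ∫|Ψ|² 4πr² dr = 1 from 0 to ∞.
The angular integral contributes 4π, leaving ∫₀^∞ r²|Ψ|² dr.
With ∫₀^∞ r^2 e^(−αr) dr = 2!/α^3, with Ψ = A·e^(−r/a_0), the integral evaluates to A²·[π·a_0^3].
Hence A² = 1/[π·a_0^3].
Substituting a_0 = 5.29 gives A² = 0.002150, so A = 0.04637.

A ≈ 0.0464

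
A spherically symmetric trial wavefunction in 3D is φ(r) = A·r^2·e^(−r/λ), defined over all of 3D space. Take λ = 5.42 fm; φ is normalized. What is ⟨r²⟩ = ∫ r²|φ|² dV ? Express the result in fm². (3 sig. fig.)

⟨r^2⟩ ≈ 411 fm^2

⟨r²⟩ = ∫ r^2 |φ|² 4πr² dr over the full domain.
Since the A² factors cancel between numerator and denominator, ⟨r²⟩ = 14·λ^2.
With λ = 5.42, ⟨r^2⟩ = 411.3.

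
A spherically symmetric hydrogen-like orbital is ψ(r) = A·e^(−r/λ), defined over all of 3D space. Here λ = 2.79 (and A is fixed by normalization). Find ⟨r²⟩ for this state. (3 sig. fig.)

By definition ⟨r²⟩ = ∫ r^2 |ψ(r)|² 4πr² dr.
Since the A² factors cancel between numerator and denominator, ⟨r²⟩ = 3·λ^2.
Putting λ = 2.79 gives 23.35.

⟨r^2⟩ ≈ 23.4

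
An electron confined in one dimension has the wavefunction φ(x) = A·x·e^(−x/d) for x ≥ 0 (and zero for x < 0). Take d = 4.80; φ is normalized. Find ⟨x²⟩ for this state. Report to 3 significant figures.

By definition ⟨x²⟩ = ∫ x^2 |φ(x)|² dx.
Evaluating both integrals, ⟨x²⟩ = 3·d^2.
Putting d = 4.80 gives 69.12.

⟨x^2⟩ ≈ 69.1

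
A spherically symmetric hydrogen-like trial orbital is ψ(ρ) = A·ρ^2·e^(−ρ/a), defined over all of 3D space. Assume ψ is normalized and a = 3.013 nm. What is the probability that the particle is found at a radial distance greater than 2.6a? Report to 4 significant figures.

With dV = 4πρ²dρ, the probability is ∫|ψ|² dV over ρ > 2.6a.
The full normalization integral is A²·[45·π·a^7/2] = 1, fixing A².
Let u = ρ/a; then A², 4π and the length scale all cancel, so P = ∫_{2.6}^{∞} u^6·e^(-2·u) du ÷ ∫_{0}^{∞} u^6·e^(-2·u) du.
Using ∫ u^6·e^(-2·u) du = -(4·u^6 + 12·u^5 + 30·u^4 + 60·u^3 + 90·u^2 + 90·u + 45)·e^(-2·u)/8, the numerator is ≈ 4.11971 and the denominator is 45/8.
This evaluates to P = 0.73239.

P ≈ 0.7324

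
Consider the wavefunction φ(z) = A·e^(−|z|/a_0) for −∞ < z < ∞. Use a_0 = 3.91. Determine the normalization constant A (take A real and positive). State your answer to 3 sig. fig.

A ≈ 0.506

Require ∫ |φ|² dz = 1 over the whole domain.
Carrying out the integral gives A² · a_0.
Setting this equal to 1 gives A² = 1/(a_0).
Plugging in a_0 = 3.91 yields A = 0.5057.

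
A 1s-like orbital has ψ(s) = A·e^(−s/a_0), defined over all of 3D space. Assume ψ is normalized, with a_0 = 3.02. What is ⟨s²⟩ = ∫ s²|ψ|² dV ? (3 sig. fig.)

The expectation value is the |ψ|²-weighted average of s^2: ∫ s^2|ψ|² 4πs² ds.
Using ∫₀^∞ sⁿ e^(−αs) ds = n!/αⁿ⁺¹, the ratio of the moment integral to the normalization integral gives ⟨s²⟩ = 3·a_0^2.
With a_0 = 3.02, ⟨s^2⟩ = 27.36.

⟨s^2⟩ ≈ 27.4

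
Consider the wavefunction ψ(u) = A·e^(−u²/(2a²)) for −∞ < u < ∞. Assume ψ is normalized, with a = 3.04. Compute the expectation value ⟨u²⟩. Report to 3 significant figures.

⟨u^2⟩ ≈ 4.62

The expectation value is the |ψ|²-weighted average of u^2: ∫ u^2|ψ|² du.
Differentiating ∫e^(−αu²) du = √(π/α) under α to get the higher moments, evaluating both integrals, ⟨u²⟩ = a^2/2.
With a = 3.04, ⟨u^2⟩ = 4.621.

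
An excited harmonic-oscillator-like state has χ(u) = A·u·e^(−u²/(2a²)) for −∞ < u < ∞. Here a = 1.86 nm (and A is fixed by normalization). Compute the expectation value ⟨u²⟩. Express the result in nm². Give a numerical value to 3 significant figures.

The expectation value is the |χ|²-weighted average of u^2: ∫ u^2|χ|² du.
The ratio of the moment integral to the normalization integral gives ⟨u²⟩ = 3·a^2/2.
Putting a = 1.86 gives 5.189.

⟨u^2⟩ ≈ 5.19 nm^2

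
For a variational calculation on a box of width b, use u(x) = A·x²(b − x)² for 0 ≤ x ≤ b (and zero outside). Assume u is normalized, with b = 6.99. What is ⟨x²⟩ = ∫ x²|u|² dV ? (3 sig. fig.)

⟨x²⟩ = ∫ x^2 |u|² dx over the full domain.
Expanding the polynomial and integrating term by term, since the A² factors cancel between numerator and denominator, ⟨x²⟩ = 3·b^2/11.
With b = 6.99, ⟨x^2⟩ = 13.33.

⟨x^2⟩ ≈ 13.3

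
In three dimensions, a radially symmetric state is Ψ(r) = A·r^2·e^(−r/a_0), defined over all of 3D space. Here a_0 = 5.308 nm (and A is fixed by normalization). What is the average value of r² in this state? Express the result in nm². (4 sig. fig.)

By definition ⟨r²⟩ = ∫ r^2 |Ψ(r)|² 4πr² dr.
Evaluating both integrals, ⟨r²⟩ = 14·a_0^2.
Putting a_0 = 5.308 gives 394.45.

⟨r^2⟩ ≈ 394.4 nm^2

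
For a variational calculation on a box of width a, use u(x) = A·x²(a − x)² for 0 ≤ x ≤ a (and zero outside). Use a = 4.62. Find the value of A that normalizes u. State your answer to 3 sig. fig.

Normalization requires ∫|u|² dx = 1, integrated from 0 to a.
Carrying out the integral gives A² · a^9/630.
Plugging in a = 4.62 yields A = 0.02563.

A ≈ 0.0256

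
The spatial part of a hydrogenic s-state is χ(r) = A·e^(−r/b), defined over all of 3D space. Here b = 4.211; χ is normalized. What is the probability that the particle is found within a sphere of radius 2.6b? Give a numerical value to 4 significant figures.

Integrate the radial probability density 4πr²|χ|² over r ≤ 2.6b.
The full normalization integral is A²·[π·b^3] = 1, fixing A².
Substituting u = r/b, A², 4π and the length scale all cancel in the ratio: P = ∫_{0}^{2.6} u^2·e^(-2·u) du / ∫_{0}^{∞} u^2·e^(-2·u) du.
With ∫ u^2·e^(-2·u) du = -(2·u^2 + 2·u + 1)·e^(-2·u)/4 + C, the region integral is 1/4 - 493·e^(-26/5)/100 and the full one is 1/4.
Taking the ratio yields P = 0.89121.

P ≈ 0.8912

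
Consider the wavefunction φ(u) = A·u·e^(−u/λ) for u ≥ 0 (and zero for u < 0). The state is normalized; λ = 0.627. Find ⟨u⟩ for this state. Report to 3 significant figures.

⟨u⟩ ≈ 0.941

⟨u⟩ = ∫ u |φ|² du over the full domain.
Recall ∫₀^∞ u^m e^(−u/β) du = m!·β^(m+1), since the A² factors cancel between numerator and denominator, ⟨u⟩ = 3·λ/2.
With λ = 0.627, ⟨u⟩ = 0.9405.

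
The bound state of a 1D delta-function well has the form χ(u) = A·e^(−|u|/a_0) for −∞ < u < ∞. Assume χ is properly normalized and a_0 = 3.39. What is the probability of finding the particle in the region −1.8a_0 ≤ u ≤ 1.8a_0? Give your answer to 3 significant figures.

P ≈ 0.973

P = ∫_{−1.8a_0}^{1.8a_0} |χ(u)|² du.
The normalization integral ∫|χ|²du over the whole domain equals a_0·A², and A² cancels in the ratio.
Both integrals are even about u = 0, so only the u ≥ 0 halves are needed (the factors of 2 cancel). In terms of t = u/a_0 (A² and the length scale cancel between numerator and denominator), P = [∫_{0}^{1.8} e^(-2·t) dt] / [∫_{0}^{∞} e^(-2·t) dt].
With ∫ e^(-2·t) dt = -e^(-2·t)/2 + C, the region integral is 1/2 - e^(-18/5)/2 and the full one is 1/2.
Evaluating gives P = 0.9727.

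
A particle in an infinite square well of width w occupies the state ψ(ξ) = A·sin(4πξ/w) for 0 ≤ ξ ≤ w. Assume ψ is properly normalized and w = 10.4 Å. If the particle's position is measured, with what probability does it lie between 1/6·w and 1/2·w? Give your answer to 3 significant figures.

P ≈ 0.299

P = ∫_{1/6·w}^{1/2·w} |ψ(ξ)|² dξ.
With A² fixed by ∫|ψ|² = 1, i.e. A² = (w/2)^(−1), substitute and integrate.
In terms of u = ξ/w (A² and the length scale cancel between numerator and denominator), P = [∫_{1/6}^{1/2} sin(4·π·u)^2 du] / [∫_{0}^{1} sin(4·π·u)^2 du].
Using ∫ sin(4·π·u)^2 du = u/2 - sin(4·π·u)·cos(4·π·u)/(8·π), the numerator is -√(3)/(32·π) + 1/6 and the denominator is 1/2.
The result is P = (-√(3)/16 + π/3)/π.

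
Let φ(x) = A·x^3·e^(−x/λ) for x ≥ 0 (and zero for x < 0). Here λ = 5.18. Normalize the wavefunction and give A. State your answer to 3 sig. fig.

We need A² ∫|f|² dx = 1, taking the integral from 0 to ∞.
Recall ∫₀^∞ x^m e^(−x/β) dx = m!·β^(m+1), with φ = A·x^3·e^(−x/λ), the integral evaluates to A²·[45·λ^7/8].
So A² = (45·λ^7/8)^(−1).
Plugging in λ = 5.18 yields A = 0.001333.

A ≈ 0.00133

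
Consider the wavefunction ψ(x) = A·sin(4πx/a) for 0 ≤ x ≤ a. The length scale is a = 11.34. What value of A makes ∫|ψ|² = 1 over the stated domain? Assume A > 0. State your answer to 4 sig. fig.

A ≈ 0.4200

Require ∫ |ψ|² dx = 1 over the whole domain.
With ∫₀^a sin²(nπx/a) dx = a/2, the integral (without the A² prefactor) comes out to a/2.
So A² = (a/2)^(−1).
With a = 11.34: A² = 0.17637 and A = 0.41996.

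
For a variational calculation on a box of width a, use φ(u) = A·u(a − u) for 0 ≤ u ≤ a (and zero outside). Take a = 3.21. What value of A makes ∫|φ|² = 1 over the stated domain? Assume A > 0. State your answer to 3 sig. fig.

We need A² ∫|f|² du = 1, taking the integral from 0 to a.
Expanding the polynomial and integrating term by term, the integral (without the A² prefactor) comes out to a^5/30.
Hence A² = 1/[a^5/30].
Substituting a = 3.21 gives A² = 0.08802, so A = 0.2967.

A ≈ 0.297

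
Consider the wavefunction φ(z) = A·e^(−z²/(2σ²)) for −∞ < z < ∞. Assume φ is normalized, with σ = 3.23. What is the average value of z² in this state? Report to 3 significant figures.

⟨z^2⟩ ≈ 5.22

⟨z²⟩ = ∫ z^2 |φ|² dz over the full domain.
The ratio of the moment integral to the normalization integral gives ⟨z²⟩ = σ^2/2.
With σ = 3.23, ⟨z^2⟩ = 5.216.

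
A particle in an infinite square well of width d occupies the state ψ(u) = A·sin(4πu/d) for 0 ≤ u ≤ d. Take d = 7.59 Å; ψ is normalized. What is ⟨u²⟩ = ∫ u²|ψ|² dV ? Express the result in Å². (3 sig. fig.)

⟨u^2⟩ ≈ 19.0 Å^2

⟨u²⟩ = ∫ u^2 |ψ|² du over the full domain.
With ∫₀^d sin²(nπu/d) du = d/2, evaluating both integrals, ⟨u²⟩ = -d^2/(32·π^2) + d^2/3.
With d = 7.59, ⟨u^2⟩ = 19.02.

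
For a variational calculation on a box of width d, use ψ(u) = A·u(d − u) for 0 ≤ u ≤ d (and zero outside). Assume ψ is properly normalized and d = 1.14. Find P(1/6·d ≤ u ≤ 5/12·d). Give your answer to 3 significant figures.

P ≈ 0.311

|ψ|² is the probability density, so P = ∫_{1/6·d}^{5/12·d} |ψ|² du.
With A² fixed by ∫|ψ|² = 1, i.e. A² = (d^5/30)^(−1), substitute and integrate.
Let t = u/d; then A² and the length scale cancel, so P = ∫_{1/6}^{5/12} t^2·(1 - t)^2 dt ÷ ∫_{0}^{1} t^2·(1 - t)^2 dt.
Using ∫ t^2·(1 - t)^2 dt = t^3·(6·t^2 - 15·t + 10)/30, the numerator is ≈ 0.010371 and the denominator is 1/30.
Taking the ratio, P = 0.3111.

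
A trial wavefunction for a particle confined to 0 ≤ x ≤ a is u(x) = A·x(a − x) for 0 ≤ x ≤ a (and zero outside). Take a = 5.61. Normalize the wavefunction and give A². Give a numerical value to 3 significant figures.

The normalization condition is ∫|u|² dx = 1 from 0 to a.
The integral (without the A² prefactor) comes out to a^5/30.
With a = 5.61: A² = 0.005399 and A = 0.07348.

A^2 ≈ 0.00540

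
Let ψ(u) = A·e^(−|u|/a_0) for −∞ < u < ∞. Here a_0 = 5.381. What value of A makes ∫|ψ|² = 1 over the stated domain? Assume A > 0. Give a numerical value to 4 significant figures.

Require ∫ |ψ|² du = 1 over the whole domain.
The integral (without the A² prefactor) comes out to a_0.
So A² = (a_0)^(−1).
Substituting a_0 = 5.381 gives A² = 0.18584, so A = 0.43109.

A ≈ 0.4311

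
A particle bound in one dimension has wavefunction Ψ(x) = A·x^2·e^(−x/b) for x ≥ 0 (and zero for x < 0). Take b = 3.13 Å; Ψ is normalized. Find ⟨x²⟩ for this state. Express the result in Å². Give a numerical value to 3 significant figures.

⟨x^2⟩ ≈ 73.5 Å^2

By definition ⟨x²⟩ = ∫ x^2 |Ψ(x)|² dx.
Recall ∫₀^∞ x^m e^(−x/β) dx = m!·β^(m+1), evaluating both integrals, ⟨x²⟩ = 15·b^2/2.
Putting b = 3.13 gives 73.48.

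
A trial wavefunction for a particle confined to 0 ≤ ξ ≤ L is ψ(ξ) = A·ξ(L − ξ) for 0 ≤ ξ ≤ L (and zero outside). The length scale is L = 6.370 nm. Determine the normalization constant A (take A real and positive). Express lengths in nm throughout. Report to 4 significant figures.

The normalization condition is ∫|ψ|² dξ = 1 from 0 to L.
The integral (without the A² prefactor) comes out to L^5/30.
So A² = (L^5/30)^(−1).
Plugging in L = 6.370 yields A = 0.053483.

A ≈ 0.05348 nm^(-5/2)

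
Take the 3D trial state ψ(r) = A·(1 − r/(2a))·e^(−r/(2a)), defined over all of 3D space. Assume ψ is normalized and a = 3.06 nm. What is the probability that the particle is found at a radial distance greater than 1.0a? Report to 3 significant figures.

P = ∫ |ψ|² 4πr² dr over r > 1.0a.
The full normalization integral is A²·[8·π·a^3] = 1, fixing A².
Substituting u = r/a, A², 4π and the length scale all cancel in the ratio: P = ∫_{1.0}^{∞} u^2·(1 - u/2)^2·e^(-u) du / ∫_{0}^{∞} u^2·(1 - u/2)^2·e^(-u) du.
An antiderivative of u^2·(1 - u/2)^2·e^(-u) is -(u^4/4 + u^2 + 2·u + 2)·e^(-u); evaluating from 1.0 to ∞ gives 21·e^(-1)/4, while the full integral is 2.
The region integral divided by the full integral gives P = 0.9657.

P ≈ 0.966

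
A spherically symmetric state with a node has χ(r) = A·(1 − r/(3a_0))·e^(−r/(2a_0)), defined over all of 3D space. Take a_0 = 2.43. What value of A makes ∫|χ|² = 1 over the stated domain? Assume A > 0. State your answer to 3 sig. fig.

A ≈ 0.0912

We need A² ∫|f|² 4πr² dr = 1, taking the integral from 0 to ∞.
(Spherical symmetry: dV = 4πr² dr.)
∫|χ|² 4πr² dr = A²·(8·π·a_0^3/3).
Setting this equal to 1 gives A² = 1/(8·π·a_0^3/3).
Substituting a_0 = 2.43 gives A² = 0.008319, so A = 0.09121.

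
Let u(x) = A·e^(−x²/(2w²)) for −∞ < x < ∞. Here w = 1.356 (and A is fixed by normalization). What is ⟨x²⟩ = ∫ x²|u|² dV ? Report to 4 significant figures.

By definition ⟨x²⟩ = ∫ x^2 |u(x)|² dx.
The ratio of the moment integral to the normalization integral gives ⟨x²⟩ = w^2/2.
Putting w = 1.356 gives 0.91937.

⟨x^2⟩ ≈ 0.9194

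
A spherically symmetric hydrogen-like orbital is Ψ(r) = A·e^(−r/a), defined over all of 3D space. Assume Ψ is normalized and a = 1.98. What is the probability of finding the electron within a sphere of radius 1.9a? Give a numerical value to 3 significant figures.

P ≈ 0.731

With dV = 4πr²dr, the probability is ∫|Ψ|² dV over r ≤ 1.9a.
A² is fixed by ∫₀^∞ 4πr²|Ψ|² dr = 1, i.e. A² = (π·a^3)^(−1).
Substituting u = r/a, A², 4π and the length scale all cancel in the ratio: P = ∫_{0}^{1.9} u^2·e^(-2·u) du / ∫_{0}^{∞} u^2·e^(-2·u) du.
Using ∫ u^2·e^(-2·u) du = -(2·u^2 + 2·u + 1)·e^(-2·u)/4, the numerator is 1/4 - 601·e^(-19/5)/200 and the denominator is 1/4.
This evaluates to P = 0.7311.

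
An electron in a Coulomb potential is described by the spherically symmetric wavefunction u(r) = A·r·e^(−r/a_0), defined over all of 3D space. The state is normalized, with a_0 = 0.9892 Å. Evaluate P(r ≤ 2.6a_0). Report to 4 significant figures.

With dV = 4πr²dr, the probability is ∫|u|² dV over r ≤ 2.6a_0.
The full normalization integral is A²·[3·π·a_0^5] = 1, fixing A².
Substituting t = r/a_0, A², 4π and the length scale all cancel in the ratio: P = ∫_{0}^{2.6} t^4·e^(-2·t) dt / ∫_{0}^{∞} t^4·e^(-2·t) dt.
An antiderivative of t^4·e^(-2·t) is -(t^4/2 + t^3 + 3·t^2/2 + 3·t/2 + 3/4)·e^(-2·t); evaluating from 0 to 2.6 gives ≈ 0.445404, while the full integral is 3/4.
The region integral divided by the full integral gives P = 0.59387.

P ≈ 0.5939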